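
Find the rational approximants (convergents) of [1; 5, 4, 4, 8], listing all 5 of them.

1/1, 6/5, 25/21, 106/89, 873/733

Using the convergent recurrence p_i = a_i*p_{i-1} + p_{i-2}, q_i = a_i*q_{i-1} + q_{i-2} with p_{-2}=0, p_{-1}=1, q_{-2}=1, q_{-1}=0:
  i=0: a_0=1, p_0 = 1*1 + 0 = 1, q_0 = 1*0 + 1 = 1.
  i=1: a_1=5, p_1 = 5*1 + 1 = 6, q_1 = 5*1 + 0 = 5.
  i=2: a_2=4, p_2 = 4*6 + 1 = 25, q_2 = 4*5 + 1 = 21.
  i=3: a_3=4, p_3 = 4*25 + 6 = 106, q_3 = 4*21 + 5 = 89.
  i=4: a_4=8, p_4 = 8*106 + 25 = 873, q_4 = 8*89 + 21 = 733.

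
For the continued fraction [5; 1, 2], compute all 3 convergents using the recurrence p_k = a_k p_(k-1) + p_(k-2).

5/1, 6/1, 17/3

Using the convergent recurrence p_i = a_i*p_{i-1} + p_{i-2}, q_i = a_i*q_{i-1} + q_{i-2} with p_{-2}=0, p_{-1}=1, q_{-2}=1, q_{-1}=0:
  i=0: a_0=5, p_0 = 5*1 + 0 = 5, q_0 = 5*0 + 1 = 1.
  i=1: a_1=1, p_1 = 1*5 + 1 = 6, q_1 = 1*1 + 0 = 1.
  i=2: a_2=2, p_2 = 2*6 + 5 = 17, q_2 = 2*1 + 1 = 3.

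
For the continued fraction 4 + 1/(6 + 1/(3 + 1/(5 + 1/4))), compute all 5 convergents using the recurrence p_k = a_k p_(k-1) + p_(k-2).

4/1, 25/6, 79/19, 420/101, 1759/423

Using the convergent recurrence p_i = a_i*p_{i-1} + p_{i-2}, q_i = a_i*q_{i-1} + q_{i-2} with p_{-2}=0, p_{-1}=1, q_{-2}=1, q_{-1}=0:
  i=0: a_0=4, p_0 = 4*1 + 0 = 4, q_0 = 4*0 + 1 = 1.
  i=1: a_1=6, p_1 = 6*4 + 1 = 25, q_1 = 6*1 + 0 = 6.
  i=2: a_2=3, p_2 = 3*25 + 4 = 79, q_2 = 3*6 + 1 = 19.
  i=3: a_3=5, p_3 = 5*79 + 25 = 420, q_3 = 5*19 + 6 = 101.
  i=4: a_4=4, p_4 = 4*420 + 79 = 1759, q_4 = 4*101 + 19 = 423.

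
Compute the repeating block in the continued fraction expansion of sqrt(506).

[22; (2, 44)]

Write x_i = (sqrt(506) + m_i)/d_i with (m_0, d_0) = (0, 1). a_0 = floor(sqrt(506)) = 22, since 22^2 = 484 <= 506 < 529 = 23^2.
Iterate m_{i+1} = d_i*a_i - m_i, d_{i+1} = (506 - m_{i+1}^2)/d_i, a_{i+1} = floor((a_0 + m_{i+1})/d_{i+1}):
  m_1 = 1*22 - 0 = 22, d_1 = (506 - 22^2)/1 = 22/1 = 22, a_1 = floor((22 + 22)/22) = 2.
  m_2 = 22*2 - 22 = 22, d_2 = (506 - 22^2)/22 = 22/22 = 1, a_2 = floor((22 + 22)/1) = 44.
  m_3 = 1*44 - 22 = 22, d_3 = (506 - 22^2)/1 = 22/1 = 22: (m_3, d_3) = (m_1, d_1) = (22, 22), so from here the quotients repeat a_1, a_2; the period length is 2.
Hence the expansion of sqrt(506) is a_0 = 22 followed by the repeating block 2, 44 (period 2).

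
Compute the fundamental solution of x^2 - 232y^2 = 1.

(x, y) = (19603, 1287)

First expand sqrt(232) as a continued fraction. With x_i = (sqrt(232) + m_i)/d_i and (m_0, d_0) = (0, 1): a_0 = floor(sqrt(232)) = 15, since 15^2 = 225 <= 232 < 256 = 16^2.
Iterate m_{i+1} = d_i*a_i - m_i, d_{i+1} = (232 - m_{i+1}^2)/d_i, a_{i+1} = floor((a_0 + m_{i+1})/d_{i+1}):
  m_1 = 1*15 - 0 = 15, d_1 = (232 - 15^2)/1 = 7/1 = 7, a_1 = floor((15 + 15)/7) = 4.
  m_2 = 7*4 - 15 = 13, d_2 = (232 - 13^2)/7 = 63/7 = 9, a_2 = floor((15 + 13)/9) = 3.
  m_3 = 9*3 - 13 = 14, d_3 = (232 - 14^2)/9 = 36/9 = 4, a_3 = floor((15 + 14)/4) = 7.
  m_4 = 4*7 - 14 = 14, d_4 = (232 - 14^2)/4 = 36/4 = 9, a_4 = floor((15 + 14)/9) = 3.
  m_5 = 9*3 - 14 = 13, d_5 = (232 - 13^2)/9 = 63/9 = 7, a_5 = floor((15 + 13)/7) = 4.
  m_6 = 7*4 - 13 = 15, d_6 = (232 - 15^2)/7 = 7/7 = 1, a_6 = floor((15 + 15)/1) = 30.
  m_7 = 1*30 - 15 = 15, d_7 = (232 - 15^2)/1 = 7/1 = 7: (m_7, d_7) = (m_1, d_1) = (15, 7), so from here the quotients repeat a_1, ..., a_6; the period length is 6.
So sqrt(232) = [15; (4, 3, 7, 3, 4, 30)] with period length k = 6.
k is even, so the fundamental solution of x^2 - 232y^2 = 1 is (p_{k-1}, q_{k-1}) = (p_5, q_5); compute convergents through index 5.
Convergents (p_i = a_i*p_{i-1} + p_{i-2}, q_i = a_i*q_{i-1} + q_{i-2} with p_{-2}=0, p_{-1}=1, q_{-2}=1, q_{-1}=0):
  i=0: a_0=15, p_0 = 15*1 + 0 = 15, q_0 = 15*0 + 1 = 1.
  i=1: a_1=4, p_1 = 4*15 + 1 = 61, q_1 = 4*1 + 0 = 4.
  i=2: a_2=3, p_2 = 3*61 + 15 = 198, q_2 = 3*4 + 1 = 13.
  i=3: a_3=7, p_3 = 7*198 + 61 = 1447, q_3 = 7*13 + 4 = 95.
  i=4: a_4=3, p_4 = 3*1447 + 198 = 4539, q_4 = 3*95 + 13 = 298.
  i=5: a_5=4, p_5 = 4*4539 + 1447 = 19603, q_5 = 4*298 + 95 = 1287.
Check: 19603^2 - 232*1287^2 = 384277609 - 384277608 = 1, so (x, y) = (19603, 1287) solves the equation, and by the theorem it is the least positive solution.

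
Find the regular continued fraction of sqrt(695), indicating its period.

Write x_i = (sqrt(695) + m_i)/d_i with (m_0, d_0) = (0, 1). a_0 = floor(sqrt(695)) = 26, since 26^2 = 676 <= 695 < 729 = 27^2.
Iterate m_{i+1} = d_i*a_i - m_i, d_{i+1} = (695 - m_{i+1}^2)/d_i, a_{i+1} = floor((a_0 + m_{i+1})/d_{i+1}):
  m_1 = 1*26 - 0 = 26, d_1 = (695 - 26^2)/1 = 19/1 = 19, a_1 = floor((26 + 26)/19) = 2.
  m_2 = 19*2 - 26 = 12, d_2 = (695 - 12^2)/19 = 551/19 = 29, a_2 = floor((26 + 12)/29) = 1.
  m_3 = 29*1 - 12 = 17, d_3 = (695 - 17^2)/29 = 406/29 = 14, a_3 = floor((26 + 17)/14) = 3.
  m_4 = 14*3 - 17 = 25, d_4 = (695 - 25^2)/14 = 70/14 = 5, a_4 = floor((26 + 25)/5) = 10.
  m_5 = 5*10 - 25 = 25, d_5 = (695 - 25^2)/5 = 70/5 = 14, a_5 = floor((26 + 25)/14) = 3.
  m_6 = 14*3 - 25 = 17, d_6 = (695 - 17^2)/14 = 406/14 = 29, a_6 = floor((26 + 17)/29) = 1.
  m_7 = 29*1 - 17 = 12, d_7 = (695 - 12^2)/29 = 551/29 = 19, a_7 = floor((26 + 12)/19) = 2.
  m_8 = 19*2 - 12 = 26, d_8 = (695 - 26^2)/19 = 19/19 = 1, a_8 = floor((26 + 26)/1) = 52.
  m_9 = 1*52 - 26 = 26, d_9 = (695 - 26^2)/1 = 19/1 = 19: (m_9, d_9) = (m_1, d_1) = (26, 19), so from here the quotients repeat a_1, ..., a_8; the period length is 8.
Hence the expansion of sqrt(695) is a_0 = 26 followed by the repeating block 2, 1, 3, 10, 3, 1, 2, 52 (period 8).

[26; (2, 1, 3, 10, 3, 1, 2, 52)]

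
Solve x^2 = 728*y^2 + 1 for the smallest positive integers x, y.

(x, y) = (27, 1)

First expand sqrt(728) as a continued fraction. With x_i = (sqrt(728) + m_i)/d_i and (m_0, d_0) = (0, 1): a_0 = floor(sqrt(728)) = 26, since 26^2 = 676 <= 728 < 729 = 27^2.
Iterate m_{i+1} = d_i*a_i - m_i, d_{i+1} = (728 - m_{i+1}^2)/d_i, a_{i+1} = floor((a_0 + m_{i+1})/d_{i+1}):
  m_1 = 1*26 - 0 = 26, d_1 = (728 - 26^2)/1 = 52/1 = 52, a_1 = floor((26 + 26)/52) = 1.
  m_2 = 52*1 - 26 = 26, d_2 = (728 - 26^2)/52 = 52/52 = 1, a_2 = floor((26 + 26)/1) = 52.
  m_3 = 1*52 - 26 = 26, d_3 = (728 - 26^2)/1 = 52/1 = 52: (m_3, d_3) = (m_1, d_1) = (26, 52), so from here the quotients repeat a_1, a_2; the period length is 2.
So sqrt(728) = [26; (1, 52)] with period length k = 2.
k is even, so the fundamental solution of x^2 - 728y^2 = 1 is (p_{k-1}, q_{k-1}) = (p_1, q_1); compute convergents through index 1.
Convergents (p_i = a_i*p_{i-1} + p_{i-2}, q_i = a_i*q_{i-1} + q_{i-2} with p_{-2}=0, p_{-1}=1, q_{-2}=1, q_{-1}=0):
  i=0: a_0=26, p_0 = 26*1 + 0 = 26, q_0 = 26*0 + 1 = 1.
  i=1: a_1=1, p_1 = 1*26 + 1 = 27, q_1 = 1*1 + 0 = 1.
Check: 27^2 - 728*1^2 = 729 - 728 = 1, so (x, y) = (27, 1) solves the equation, and by the theorem it is the least positive solution.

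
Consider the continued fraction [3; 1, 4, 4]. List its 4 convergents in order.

Using the convergent recurrence p_i = a_i*p_{i-1} + p_{i-2}, q_i = a_i*q_{i-1} + q_{i-2} with p_{-2}=0, p_{-1}=1, q_{-2}=1, q_{-1}=0:
  i=0: a_0=3, p_0 = 3*1 + 0 = 3, q_0 = 3*0 + 1 = 1.
  i=1: a_1=1, p_1 = 1*3 + 1 = 4, q_1 = 1*1 + 0 = 1.
  i=2: a_2=4, p_2 = 4*4 + 3 = 19, q_2 = 4*1 + 1 = 5.
  i=3: a_3=4, p_3 = 4*19 + 4 = 80, q_3 = 4*5 + 1 = 21.

3/1, 4/1, 19/5, 80/21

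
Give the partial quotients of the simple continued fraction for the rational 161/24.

Run the Euclidean algorithm on 161 and 24; the successive quotients are the partial quotients a_0, a_1, ... (each step inverts the fractional part left over by the previous one):
  161 = 6*24 + 17, so a_0 = 6.
  24 = 1*17 + 7, so a_1 = 1.
  17 = 2*7 + 3, so a_2 = 2.
  7 = 2*3 + 1, so a_3 = 2.
  3 = 3*1 + 0, so a_4 = 3.
The remainder reaches 0 after 5 divisions, so the expansion has 5 partial quotients, read off in order.

[6; 1, 2, 2, 3]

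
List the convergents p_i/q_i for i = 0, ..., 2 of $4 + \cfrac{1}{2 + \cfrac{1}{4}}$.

4/1, 9/2, 40/9

Using the convergent recurrence p_i = a_i*p_{i-1} + p_{i-2}, q_i = a_i*q_{i-1} + q_{i-2} with p_{-2}=0, p_{-1}=1, q_{-2}=1, q_{-1}=0:
  i=0: a_0=4, p_0 = 4*1 + 0 = 4, q_0 = 4*0 + 1 = 1.
  i=1: a_1=2, p_1 = 2*4 + 1 = 9, q_1 = 2*1 + 0 = 2.
  i=2: a_2=4, p_2 = 4*9 + 4 = 40, q_2 = 4*2 + 1 = 9.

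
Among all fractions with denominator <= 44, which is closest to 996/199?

Expand x = 996/199 as a continued fraction with the Euclidean algorithm:
  996 = 5*199 + 1, so a_0 = 5.
  199 = 199*1 + 0, so a_1 = 199.
so x = [5; 199].
Convergents (p_i = a_i*p_{i-1} + p_{i-2}, q_i = a_i*q_{i-1} + q_{i-2} with p_{-2}=0, p_{-1}=1, q_{-2}=1, q_{-1}=0), until the denominator exceeds 44:
  i=0: a_0=5, p_0 = 5*1 + 0 = 5, q_0 = 5*0 + 1 = 1.
  i=1: a_1=199, p_1 = 199*5 + 1 = 996, q_1 = 199*1 + 0 = 199.
q_1 = 199 > 44, so the last convergent with denominator <= 44 is p_0/q_0 = 5/1.
The closest fraction with denominator <= 44 is either p_0/q_0 or the intermediate fraction (k*p_0 + p_{-1})/(k*q_0 + q_{-1}) with the largest k >= 1 whose denominator stays <= 44; these approach x as k grows, and every other convergent or intermediate fraction in range is farther away.
Largest k: floor((44 - q_{-1})/q_0) = floor((44 - 0)/1) = 44 (using the seeds p_{-1} = 1, q_{-1} = 0).
That gives (44*5 + 1)/(44*1 + 0) = 221/44.
Compare the errors: |x - 5/1| = |996*1 - 5*199|/(199*1) = 1/199, and |x - 221/44| = |996*44 - 221*199|/(199*44) = 155/8756.
Cross-multiplying, 1*8756 = 8756 < 30845 = 155*199, so 1/199 is smaller: the convergent 5/1 is closer to x than 221/44.

5/1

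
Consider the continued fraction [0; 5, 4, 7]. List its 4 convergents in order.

Using the convergent recurrence p_i = a_i*p_{i-1} + p_{i-2}, q_i = a_i*q_{i-1} + q_{i-2} with p_{-2}=0, p_{-1}=1, q_{-2}=1, q_{-1}=0:
  i=0: a_0=0, p_0 = 0*1 + 0 = 0, q_0 = 0*0 + 1 = 1.
  i=1: a_1=5, p_1 = 5*0 + 1 = 1, q_1 = 5*1 + 0 = 5.
  i=2: a_2=4, p_2 = 4*1 + 0 = 4, q_2 = 4*5 + 1 = 21.
  i=3: a_3=7, p_3 = 7*4 + 1 = 29, q_3 = 7*21 + 5 = 152.

0/1, 1/5, 4/21, 29/152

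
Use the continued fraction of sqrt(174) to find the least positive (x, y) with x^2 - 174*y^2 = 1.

First expand sqrt(174) as a continued fraction. With x_i = (sqrt(174) + m_i)/d_i and (m_0, d_0) = (0, 1): a_0 = floor(sqrt(174)) = 13, since 13^2 = 169 <= 174 < 196 = 14^2.
Iterate m_{i+1} = d_i*a_i - m_i, d_{i+1} = (174 - m_{i+1}^2)/d_i, a_{i+1} = floor((a_0 + m_{i+1})/d_{i+1}):
  m_1 = 1*13 - 0 = 13, d_1 = (174 - 13^2)/1 = 5/1 = 5, a_1 = floor((13 + 13)/5) = 5.
  m_2 = 5*5 - 13 = 12, d_2 = (174 - 12^2)/5 = 30/5 = 6, a_2 = floor((13 + 12)/6) = 4.
  m_3 = 6*4 - 12 = 12, d_3 = (174 - 12^2)/6 = 30/6 = 5, a_3 = floor((13 + 12)/5) = 5.
  m_4 = 5*5 - 12 = 13, d_4 = (174 - 13^2)/5 = 5/5 = 1, a_4 = floor((13 + 13)/1) = 26.
  m_5 = 1*26 - 13 = 13, d_5 = (174 - 13^2)/1 = 5/1 = 5: (m_5, d_5) = (m_1, d_1) = (13, 5), so from here the quotients repeat a_1, ..., a_4; the period length is 4.
So sqrt(174) = [13; (5, 4, 5, 26)] with period length k = 4.
k is even, so the fundamental solution of x^2 - 174y^2 = 1 is (p_{k-1}, q_{k-1}) = (p_3, q_3); compute convergents through index 3.
Convergents (p_i = a_i*p_{i-1} + p_{i-2}, q_i = a_i*q_{i-1} + q_{i-2} with p_{-2}=0, p_{-1}=1, q_{-2}=1, q_{-1}=0):
  i=0: a_0=13, p_0 = 13*1 + 0 = 13, q_0 = 13*0 + 1 = 1.
  i=1: a_1=5, p_1 = 5*13 + 1 = 66, q_1 = 5*1 + 0 = 5.
  i=2: a_2=4, p_2 = 4*66 + 13 = 277, q_2 = 4*5 + 1 = 21.
  i=3: a_3=5, p_3 = 5*277 + 66 = 1451, q_3 = 5*21 + 5 = 110.
Check: 1451^2 - 174*110^2 = 2105401 - 2105400 = 1, so (x, y) = (1451, 110) solves the equation, and by the theorem it is the least positive solution.

(x, y) = (1451, 110)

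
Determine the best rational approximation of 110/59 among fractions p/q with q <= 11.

Expand x = 110/59 as a continued fraction with the Euclidean algorithm:
  110 = 1*59 + 51, so a_0 = 1.
  59 = 1*51 + 8, so a_1 = 1.
  51 = 6*8 + 3, so a_2 = 6.
  8 = 2*3 + 2, so a_3 = 2.
  3 = 1*2 + 1, so a_4 = 1.
  2 = 2*1 + 0, so a_5 = 2.
so x = [1; 1, 6, 2, 1, 2].
Convergents (p_i = a_i*p_{i-1} + p_{i-2}, q_i = a_i*q_{i-1} + q_{i-2} with p_{-2}=0, p_{-1}=1, q_{-2}=1, q_{-1}=0), until the denominator exceeds 11:
  i=0: a_0=1, p_0 = 1*1 + 0 = 1, q_0 = 1*0 + 1 = 1.
  i=1: a_1=1, p_1 = 1*1 + 1 = 2, q_1 = 1*1 + 0 = 1.
  i=2: a_2=6, p_2 = 6*2 + 1 = 13, q_2 = 6*1 + 1 = 7.
  i=3: a_3=2, p_3 = 2*13 + 2 = 28, q_3 = 2*7 + 1 = 15.
q_3 = 15 > 11, so the last convergent with denominator <= 11 is p_2/q_2 = 13/7.
The closest fraction with denominator <= 11 is either p_2/q_2 or the intermediate fraction (k*p_2 + p_1)/(k*q_2 + q_1) with the largest k >= 1 whose denominator stays <= 11; these approach x as k grows, and every other convergent or intermediate fraction in range is farther away.
Largest k: floor((11 - q_1)/q_2) = floor((11 - 1)/7) = 1.
That gives (1*13 + 2)/(1*7 + 1) = 15/8.
Compare the errors: |x - 13/7| = |110*7 - 13*59|/(59*7) = 3/413, and |x - 15/8| = |110*8 - 15*59|/(59*8) = 5/472.
Cross-multiplying, 3*472 = 1416 < 2065 = 5*413, so 3/413 is smaller: the convergent 13/7 is closer to x than 15/8.

13/7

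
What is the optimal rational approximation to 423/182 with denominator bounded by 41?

86/37

Expand x = 423/182 as a continued fraction with the Euclidean algorithm:
  423 = 2*182 + 59, so a_0 = 2.
  182 = 3*59 + 5, so a_1 = 3.
  59 = 11*5 + 4, so a_2 = 11.
  5 = 1*4 + 1, so a_3 = 1.
  4 = 4*1 + 0, so a_4 = 4.
so x = [2; 3, 11, 1, 4].
Convergents (p_i = a_i*p_{i-1} + p_{i-2}, q_i = a_i*q_{i-1} + q_{i-2} with p_{-2}=0, p_{-1}=1, q_{-2}=1, q_{-1}=0), until the denominator exceeds 41:
  i=0: a_0=2, p_0 = 2*1 + 0 = 2, q_0 = 2*0 + 1 = 1.
  i=1: a_1=3, p_1 = 3*2 + 1 = 7, q_1 = 3*1 + 0 = 3.
  i=2: a_2=11, p_2 = 11*7 + 2 = 79, q_2 = 11*3 + 1 = 34.
  i=3: a_3=1, p_3 = 1*79 + 7 = 86, q_3 = 1*34 + 3 = 37.
  i=4: a_4=4, p_4 = 4*86 + 79 = 423, q_4 = 4*37 + 34 = 182.
q_4 = 182 > 41, so the last convergent with denominator <= 41 is p_3/q_3 = 86/37.
The closest fraction with denominator <= 41 is either p_3/q_3 or the intermediate fraction (k*p_3 + p_2)/(k*q_3 + q_2) with the largest k >= 1 whose denominator stays <= 41; these approach x as k grows, and every other convergent or intermediate fraction in range is farther away.
Largest k: floor((41 - q_2)/q_3) = floor((41 - 34)/37) = 0.
Since k = 0, no intermediate fraction beyond p_3/q_3 has denominator <= 41, so the convergent 86/37 is the closest (its error is |423*37 - 86*182|/(182*37) = 1/6734).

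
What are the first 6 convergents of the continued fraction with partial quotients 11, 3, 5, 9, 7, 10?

11/1, 34/3, 181/16, 1663/147, 11822/1045, 119883/10597

Using the convergent recurrence p_i = a_i*p_{i-1} + p_{i-2}, q_i = a_i*q_{i-1} + q_{i-2} with p_{-2}=0, p_{-1}=1, q_{-2}=1, q_{-1}=0:
  i=0: a_0=11, p_0 = 11*1 + 0 = 11, q_0 = 11*0 + 1 = 1.
  i=1: a_1=3, p_1 = 3*11 + 1 = 34, q_1 = 3*1 + 0 = 3.
  i=2: a_2=5, p_2 = 5*34 + 11 = 181, q_2 = 5*3 + 1 = 16.
  i=3: a_3=9, p_3 = 9*181 + 34 = 1663, q_3 = 9*16 + 3 = 147.
  i=4: a_4=7, p_4 = 7*1663 + 181 = 11822, q_4 = 7*147 + 16 = 1045.
  i=5: a_5=10, p_5 = 10*11822 + 1663 = 119883, q_5 = 10*1045 + 147 = 10597.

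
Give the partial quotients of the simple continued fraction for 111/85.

[1; 3, 3, 1, 2, 2]

Run the Euclidean algorithm on 111 and 85; the successive quotients are the partial quotients a_0, a_1, ... (each step inverts the fractional part left over by the previous one):
  111 = 1*85 + 26, so a_0 = 1.
  85 = 3*26 + 7, so a_1 = 3.
  26 = 3*7 + 5, so a_2 = 3.
  7 = 1*5 + 2, so a_3 = 1.
  5 = 2*2 + 1, so a_4 = 2.
  2 = 2*1 + 0, so a_5 = 2.
The remainder reaches 0 after 6 divisions, so the expansion has 6 partial quotients, read off in order.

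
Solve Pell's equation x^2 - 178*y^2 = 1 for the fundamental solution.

First expand sqrt(178) as a continued fraction. With x_i = (sqrt(178) + m_i)/d_i and (m_0, d_0) = (0, 1): a_0 = floor(sqrt(178)) = 13, since 13^2 = 169 <= 178 < 196 = 14^2.
Iterate m_{i+1} = d_i*a_i - m_i, d_{i+1} = (178 - m_{i+1}^2)/d_i, a_{i+1} = floor((a_0 + m_{i+1})/d_{i+1}):
  m_1 = 1*13 - 0 = 13, d_1 = (178 - 13^2)/1 = 9/1 = 9, a_1 = floor((13 + 13)/9) = 2.
  m_2 = 9*2 - 13 = 5, d_2 = (178 - 5^2)/9 = 153/9 = 17, a_2 = floor((13 + 5)/17) = 1.
  m_3 = 17*1 - 5 = 12, d_3 = (178 - 12^2)/17 = 34/17 = 2, a_3 = floor((13 + 12)/2) = 12.
  m_4 = 2*12 - 12 = 12, d_4 = (178 - 12^2)/2 = 34/2 = 17, a_4 = floor((13 + 12)/17) = 1.
  m_5 = 17*1 - 12 = 5, d_5 = (178 - 5^2)/17 = 153/17 = 9, a_5 = floor((13 + 5)/9) = 2.
  m_6 = 9*2 - 5 = 13, d_6 = (178 - 13^2)/9 = 9/9 = 1, a_6 = floor((13 + 13)/1) = 26.
  m_7 = 1*26 - 13 = 13, d_7 = (178 - 13^2)/1 = 9/1 = 9: (m_7, d_7) = (m_1, d_1) = (13, 9), so from here the quotients repeat a_1, ..., a_6; the period length is 6.
So sqrt(178) = [13; (2, 1, 12, 1, 2, 26)] with period length k = 6.
k is even, so the fundamental solution of x^2 - 178y^2 = 1 is (p_{k-1}, q_{k-1}) = (p_5, q_5); compute convergents through index 5.
Convergents (p_i = a_i*p_{i-1} + p_{i-2}, q_i = a_i*q_{i-1} + q_{i-2} with p_{-2}=0, p_{-1}=1, q_{-2}=1, q_{-1}=0):
  i=0: a_0=13, p_0 = 13*1 + 0 = 13, q_0 = 13*0 + 1 = 1.
  i=1: a_1=2, p_1 = 2*13 + 1 = 27, q_1 = 2*1 + 0 = 2.
  i=2: a_2=1, p_2 = 1*27 + 13 = 40, q_2 = 1*2 + 1 = 3.
  i=3: a_3=12, p_3 = 12*40 + 27 = 507, q_3 = 12*3 + 2 = 38.
  i=4: a_4=1, p_4 = 1*507 + 40 = 547, q_4 = 1*38 + 3 = 41.
  i=5: a_5=2, p_5 = 2*547 + 507 = 1601, q_5 = 2*41 + 38 = 120.
Check: 1601^2 - 178*120^2 = 2563201 - 2563200 = 1, so (x, y) = (1601, 120) solves the equation, and by the theorem it is the least positive solution.

(x, y) = (1601, 120)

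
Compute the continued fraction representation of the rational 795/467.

[1; 1, 2, 2, 1, 3, 1, 1, 5]

Run the Euclidean algorithm on 795 and 467; the successive quotients are the partial quotients a_0, a_1, ... (each step inverts the fractional part left over by the previous one):
  795 = 1*467 + 328, so a_0 = 1.
  467 = 1*328 + 139, so a_1 = 1.
  328 = 2*139 + 50, so a_2 = 2.
  139 = 2*50 + 39, so a_3 = 2.
  50 = 1*39 + 11, so a_4 = 1.
  39 = 3*11 + 6, so a_5 = 3.
  11 = 1*6 + 5, so a_6 = 1.
  6 = 1*5 + 1, so a_7 = 1.
  5 = 5*1 + 0, so a_8 = 5.
The remainder reaches 0 after 9 divisions, so the expansion has 9 partial quotients, read off in order.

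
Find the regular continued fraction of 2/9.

[0; 4, 2]

Run the Euclidean algorithm on 2 and 9; the successive quotients are the partial quotients a_0, a_1, ... (each step inverts the fractional part left over by the previous one):
  2 = 0*9 + 2, so a_0 = 0.
  9 = 4*2 + 1, so a_1 = 4.
  2 = 2*1 + 0, so a_2 = 2.
The remainder reaches 0 after 3 divisions, so the expansion has 3 partial quotients, read off in order.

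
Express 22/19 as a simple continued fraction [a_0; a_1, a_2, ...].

Run the Euclidean algorithm on 22 and 19; the successive quotients are the partial quotients a_0, a_1, ... (each step inverts the fractional part left over by the previous one):
  22 = 1*19 + 3, so a_0 = 1.
  19 = 6*3 + 1, so a_1 = 6.
  3 = 3*1 + 0, so a_2 = 3.
The remainder reaches 0 after 3 divisions, so the expansion has 3 partial quotients, read off in order.

[1; 6, 3]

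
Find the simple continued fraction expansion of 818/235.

Run the Euclidean algorithm on 818 and 235; the successive quotients are the partial quotients a_0, a_1, ... (each step inverts the fractional part left over by the previous one):
  818 = 3*235 + 113, so a_0 = 3.
  235 = 2*113 + 9, so a_1 = 2.
  113 = 12*9 + 5, so a_2 = 12.
  9 = 1*5 + 4, so a_3 = 1.
  5 = 1*4 + 1, so a_4 = 1.
  4 = 4*1 + 0, so a_5 = 4.
The remainder reaches 0 after 6 divisions, so the expansion has 6 partial quotients, read off in order.

[3; 2, 12, 1, 1, 4]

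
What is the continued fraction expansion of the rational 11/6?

[1; 1, 5]

Run the Euclidean algorithm on 11 and 6; the successive quotients are the partial quotients a_0, a_1, ... (each step inverts the fractional part left over by the previous one):
  11 = 1*6 + 5, so a_0 = 1.
  6 = 1*5 + 1, so a_1 = 1.
  5 = 5*1 + 0, so a_2 = 5.
The remainder reaches 0 after 3 divisions, so the expansion has 3 partial quotients, read off in order.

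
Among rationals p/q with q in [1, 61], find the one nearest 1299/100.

792/61

Expand x = 1299/100 as a continued fraction with the Euclidean algorithm:
  1299 = 12*100 + 99, so a_0 = 12.
  100 = 1*99 + 1, so a_1 = 1.
  99 = 99*1 + 0, so a_2 = 99.
so x = [12; 1, 99].
Convergents (p_i = a_i*p_{i-1} + p_{i-2}, q_i = a_i*q_{i-1} + q_{i-2} with p_{-2}=0, p_{-1}=1, q_{-2}=1, q_{-1}=0), until the denominator exceeds 61:
  i=0: a_0=12, p_0 = 12*1 + 0 = 12, q_0 = 12*0 + 1 = 1.
  i=1: a_1=1, p_1 = 1*12 + 1 = 13, q_1 = 1*1 + 0 = 1.
  i=2: a_2=99, p_2 = 99*13 + 12 = 1299, q_2 = 99*1 + 1 = 100.
q_2 = 100 > 61, so the last convergent with denominator <= 61 is p_1/q_1 = 13/1.
The closest fraction with denominator <= 61 is either p_1/q_1 or the intermediate fraction (k*p_1 + p_0)/(k*q_1 + q_0) with the largest k >= 1 whose denominator stays <= 61; these approach x as k grows, and every other convergent or intermediate fraction in range is farther away.
Largest k: floor((61 - q_0)/q_1) = floor((61 - 1)/1) = 60.
That gives (60*13 + 12)/(60*1 + 1) = 792/61.
Compare the errors: |x - 13/1| = |1299*1 - 13*100|/(100*1) = 1/100, and |x - 792/61| = |1299*61 - 792*100|/(100*61) = 39/6100.
Cross-multiplying, 39*100 = 3900 < 6100 = 1*6100, so 39/6100 is smaller: the intermediate fraction 792/61 is closer to x than 13/1.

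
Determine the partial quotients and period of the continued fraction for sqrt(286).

[16; (1, 10, 3, 3, 2, 3, 3, 10, 1, 32)]

Write x_i = (sqrt(286) + m_i)/d_i with (m_0, d_0) = (0, 1). a_0 = floor(sqrt(286)) = 16, since 16^2 = 256 <= 286 < 289 = 17^2.
Iterate m_{i+1} = d_i*a_i - m_i, d_{i+1} = (286 - m_{i+1}^2)/d_i, a_{i+1} = floor((a_0 + m_{i+1})/d_{i+1}):
  m_1 = 1*16 - 0 = 16, d_1 = (286 - 16^2)/1 = 30/1 = 30, a_1 = floor((16 + 16)/30) = 1.
  m_2 = 30*1 - 16 = 14, d_2 = (286 - 14^2)/30 = 90/30 = 3, a_2 = floor((16 + 14)/3) = 10.
  m_3 = 3*10 - 14 = 16, d_3 = (286 - 16^2)/3 = 30/3 = 10, a_3 = floor((16 + 16)/10) = 3.
  m_4 = 10*3 - 16 = 14, d_4 = (286 - 14^2)/10 = 90/10 = 9, a_4 = floor((16 + 14)/9) = 3.
  m_5 = 9*3 - 14 = 13, d_5 = (286 - 13^2)/9 = 117/9 = 13, a_5 = floor((16 + 13)/13) = 2.
  m_6 = 13*2 - 13 = 13, d_6 = (286 - 13^2)/13 = 117/13 = 9, a_6 = floor((16 + 13)/9) = 3.
  m_7 = 9*3 - 13 = 14, d_7 = (286 - 14^2)/9 = 90/9 = 10, a_7 = floor((16 + 14)/10) = 3.
  m_8 = 10*3 - 14 = 16, d_8 = (286 - 16^2)/10 = 30/10 = 3, a_8 = floor((16 + 16)/3) = 10.
  m_9 = 3*10 - 16 = 14, d_9 = (286 - 14^2)/3 = 90/3 = 30, a_9 = floor((16 + 14)/30) = 1.
  m_10 = 30*1 - 14 = 16, d_10 = (286 - 16^2)/30 = 30/30 = 1, a_10 = floor((16 + 16)/1) = 32.
  m_11 = 1*32 - 16 = 16, d_11 = (286 - 16^2)/1 = 30/1 = 30: (m_11, d_11) = (m_1, d_1) = (16, 30), so from here the quotients repeat a_1, ..., a_10; the period length is 10.
Hence the expansion of sqrt(286) is a_0 = 16 followed by the repeating block 1, 10, 3, 3, 2, 3, 3, 10, 1, 32 (period 10).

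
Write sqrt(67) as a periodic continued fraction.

Write x_i = (sqrt(67) + m_i)/d_i with (m_0, d_0) = (0, 1). a_0 = floor(sqrt(67)) = 8, since 8^2 = 64 <= 67 < 81 = 9^2.
Iterate m_{i+1} = d_i*a_i - m_i, d_{i+1} = (67 - m_{i+1}^2)/d_i, a_{i+1} = floor((a_0 + m_{i+1})/d_{i+1}):
  m_1 = 1*8 - 0 = 8, d_1 = (67 - 8^2)/1 = 3/1 = 3, a_1 = floor((8 + 8)/3) = 5.
  m_2 = 3*5 - 8 = 7, d_2 = (67 - 7^2)/3 = 18/3 = 6, a_2 = floor((8 + 7)/6) = 2.
  m_3 = 6*2 - 7 = 5, d_3 = (67 - 5^2)/6 = 42/6 = 7, a_3 = floor((8 + 5)/7) = 1.
  m_4 = 7*1 - 5 = 2, d_4 = (67 - 2^2)/7 = 63/7 = 9, a_4 = floor((8 + 2)/9) = 1.
  m_5 = 9*1 - 2 = 7, d_5 = (67 - 7^2)/9 = 18/9 = 2, a_5 = floor((8 + 7)/2) = 7.
  m_6 = 2*7 - 7 = 7, d_6 = (67 - 7^2)/2 = 18/2 = 9, a_6 = floor((8 + 7)/9) = 1.
  m_7 = 9*1 - 7 = 2, d_7 = (67 - 2^2)/9 = 63/9 = 7, a_7 = floor((8 + 2)/7) = 1.
  m_8 = 7*1 - 2 = 5, d_8 = (67 - 5^2)/7 = 42/7 = 6, a_8 = floor((8 + 5)/6) = 2.
  m_9 = 6*2 - 5 = 7, d_9 = (67 - 7^2)/6 = 18/6 = 3, a_9 = floor((8 + 7)/3) = 5.
  m_10 = 3*5 - 7 = 8, d_10 = (67 - 8^2)/3 = 3/3 = 1, a_10 = floor((8 + 8)/1) = 16.
  m_11 = 1*16 - 8 = 8, d_11 = (67 - 8^2)/1 = 3/1 = 3: (m_11, d_11) = (m_1, d_1) = (8, 3), so from here the quotients repeat a_1, ..., a_10; the period length is 10.
Hence the expansion of sqrt(67) is a_0 = 8 followed by the repeating block 5, 2, 1, 1, 7, 1, 1, 2, 5, 16 (period 10).

[8; (5, 2, 1, 1, 7, 1, 1, 2, 5, 16)]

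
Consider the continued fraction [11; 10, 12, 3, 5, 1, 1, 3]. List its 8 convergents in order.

11/1, 111/10, 1343/121, 4140/373, 22043/1986, 26183/2359, 48226/4345, 170861/15394

Using the convergent recurrence p_i = a_i*p_{i-1} + p_{i-2}, q_i = a_i*q_{i-1} + q_{i-2} with p_{-2}=0, p_{-1}=1, q_{-2}=1, q_{-1}=0:
  i=0: a_0=11, p_0 = 11*1 + 0 = 11, q_0 = 11*0 + 1 = 1.
  i=1: a_1=10, p_1 = 10*11 + 1 = 111, q_1 = 10*1 + 0 = 10.
  i=2: a_2=12, p_2 = 12*111 + 11 = 1343, q_2 = 12*10 + 1 = 121.
  i=3: a_3=3, p_3 = 3*1343 + 111 = 4140, q_3 = 3*121 + 10 = 373.
  i=4: a_4=5, p_4 = 5*4140 + 1343 = 22043, q_4 = 5*373 + 121 = 1986.
  i=5: a_5=1, p_5 = 1*22043 + 4140 = 26183, q_5 = 1*1986 + 373 = 2359.
  i=6: a_6=1, p_6 = 1*26183 + 22043 = 48226, q_6 = 1*2359 + 1986 = 4345.
  i=7: a_7=3, p_7 = 3*48226 + 26183 = 170861, q_7 = 3*4345 + 2359 = 15394.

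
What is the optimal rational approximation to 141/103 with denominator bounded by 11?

15/11

Expand x = 141/103 as a continued fraction with the Euclidean algorithm:
  141 = 1*103 + 38, so a_0 = 1.
  103 = 2*38 + 27, so a_1 = 2.
  38 = 1*27 + 11, so a_2 = 1.
  27 = 2*11 + 5, so a_3 = 2.
  11 = 2*5 + 1, so a_4 = 2.
  5 = 5*1 + 0, so a_5 = 5.
so x = [1; 2, 1, 2, 2, 5].
Convergents (p_i = a_i*p_{i-1} + p_{i-2}, q_i = a_i*q_{i-1} + q_{i-2} with p_{-2}=0, p_{-1}=1, q_{-2}=1, q_{-1}=0), until the denominator exceeds 11:
  i=0: a_0=1, p_0 = 1*1 + 0 = 1, q_0 = 1*0 + 1 = 1.
  i=1: a_1=2, p_1 = 2*1 + 1 = 3, q_1 = 2*1 + 0 = 2.
  i=2: a_2=1, p_2 = 1*3 + 1 = 4, q_2 = 1*2 + 1 = 3.
  i=3: a_3=2, p_3 = 2*4 + 3 = 11, q_3 = 2*3 + 2 = 8.
  i=4: a_4=2, p_4 = 2*11 + 4 = 26, q_4 = 2*8 + 3 = 19.
q_4 = 19 > 11, so the last convergent with denominator <= 11 is p_3/q_3 = 11/8.
The closest fraction with denominator <= 11 is either p_3/q_3 or the intermediate fraction (k*p_3 + p_2)/(k*q_3 + q_2) with the largest k >= 1 whose denominator stays <= 11; these approach x as k grows, and every other convergent or intermediate fraction in range is farther away.
Largest k: floor((11 - q_2)/q_3) = floor((11 - 3)/8) = 1.
That gives (1*11 + 4)/(1*8 + 3) = 15/11.
Compare the errors: |x - 11/8| = |141*8 - 11*103|/(103*8) = 5/824, and |x - 15/11| = |141*11 - 15*103|/(103*11) = 6/1133.
Cross-multiplying, 6*824 = 4944 < 5665 = 5*1133, so 6/1133 is smaller: the intermediate fraction 15/11 is closer to x than 11/8.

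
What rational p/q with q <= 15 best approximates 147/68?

Expand x = 147/68 as a continued fraction with the Euclidean algorithm:
  147 = 2*68 + 11, so a_0 = 2.
  68 = 6*11 + 2, so a_1 = 6.
  11 = 5*2 + 1, so a_2 = 5.
  2 = 2*1 + 0, so a_3 = 2.
so x = [2; 6, 5, 2].
Convergents (p_i = a_i*p_{i-1} + p_{i-2}, q_i = a_i*q_{i-1} + q_{i-2} with p_{-2}=0, p_{-1}=1, q_{-2}=1, q_{-1}=0), until the denominator exceeds 15:
  i=0: a_0=2, p_0 = 2*1 + 0 = 2, q_0 = 2*0 + 1 = 1.
  i=1: a_1=6, p_1 = 6*2 + 1 = 13, q_1 = 6*1 + 0 = 6.
  i=2: a_2=5, p_2 = 5*13 + 2 = 67, q_2 = 5*6 + 1 = 31.
q_2 = 31 > 15, so the last convergent with denominator <= 15 is p_1/q_1 = 13/6.
The closest fraction with denominator <= 15 is either p_1/q_1 or the intermediate fraction (k*p_1 + p_0)/(k*q_1 + q_0) with the largest k >= 1 whose denominator stays <= 15; these approach x as k grows, and every other convergent or intermediate fraction in range is farther away.
Largest k: floor((15 - q_0)/q_1) = floor((15 - 1)/6) = 2.
That gives (2*13 + 2)/(2*6 + 1) = 28/13.
Compare the errors: |x - 13/6| = |147*6 - 13*68|/(68*6) = 2/408, and |x - 28/13| = |147*13 - 28*68|/(68*13) = 7/884.
Cross-multiplying, 2*884 = 1768 < 2856 = 7*408, so 2/408 is smaller: the convergent 13/6 is closer to x than 28/13.

13/6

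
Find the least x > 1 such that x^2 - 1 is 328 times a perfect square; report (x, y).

First expand sqrt(328) as a continued fraction. With x_i = (sqrt(328) + m_i)/d_i and (m_0, d_0) = (0, 1): a_0 = floor(sqrt(328)) = 18, since 18^2 = 324 <= 328 < 361 = 19^2.
Iterate m_{i+1} = d_i*a_i - m_i, d_{i+1} = (328 - m_{i+1}^2)/d_i, a_{i+1} = floor((a_0 + m_{i+1})/d_{i+1}):
  m_1 = 1*18 - 0 = 18, d_1 = (328 - 18^2)/1 = 4/1 = 4, a_1 = floor((18 + 18)/4) = 9.
  m_2 = 4*9 - 18 = 18, d_2 = (328 - 18^2)/4 = 4/4 = 1, a_2 = floor((18 + 18)/1) = 36.
  m_3 = 1*36 - 18 = 18, d_3 = (328 - 18^2)/1 = 4/1 = 4: (m_3, d_3) = (m_1, d_1) = (18, 4), so from here the quotients repeat a_1, a_2; the period length is 2.
So sqrt(328) = [18; (9, 36)] with period length k = 2.
k is even, so the fundamental solution of x^2 - 328y^2 = 1 is (p_{k-1}, q_{k-1}) = (p_1, q_1); compute convergents through index 1.
Convergents (p_i = a_i*p_{i-1} + p_{i-2}, q_i = a_i*q_{i-1} + q_{i-2} with p_{-2}=0, p_{-1}=1, q_{-2}=1, q_{-1}=0):
  i=0: a_0=18, p_0 = 18*1 + 0 = 18, q_0 = 18*0 + 1 = 1.
  i=1: a_1=9, p_1 = 9*18 + 1 = 163, q_1 = 9*1 + 0 = 9.
Check: 163^2 - 328*9^2 = 26569 - 26568 = 1, so (x, y) = (163, 9) solves the equation, and by the theorem it is the least positive solution.

(x, y) = (163, 9)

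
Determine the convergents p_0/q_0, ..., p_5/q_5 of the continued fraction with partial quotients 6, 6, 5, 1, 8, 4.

6/1, 37/6, 191/31, 228/37, 2015/327, 8288/1345

Using the convergent recurrence p_i = a_i*p_{i-1} + p_{i-2}, q_i = a_i*q_{i-1} + q_{i-2} with p_{-2}=0, p_{-1}=1, q_{-2}=1, q_{-1}=0:
  i=0: a_0=6, p_0 = 6*1 + 0 = 6, q_0 = 6*0 + 1 = 1.
  i=1: a_1=6, p_1 = 6*6 + 1 = 37, q_1 = 6*1 + 0 = 6.
  i=2: a_2=5, p_2 = 5*37 + 6 = 191, q_2 = 5*6 + 1 = 31.
  i=3: a_3=1, p_3 = 1*191 + 37 = 228, q_3 = 1*31 + 6 = 37.
  i=4: a_4=8, p_4 = 8*228 + 191 = 2015, q_4 = 8*37 + 31 = 327.
  i=5: a_5=4, p_5 = 4*2015 + 228 = 8288, q_5 = 4*327 + 37 = 1345.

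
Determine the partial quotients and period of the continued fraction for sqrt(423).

[20; (1, 1, 3, 4, 3, 1, 1, 40)]

Write x_i = (sqrt(423) + m_i)/d_i with (m_0, d_0) = (0, 1). a_0 = floor(sqrt(423)) = 20, since 20^2 = 400 <= 423 < 441 = 21^2.
Iterate m_{i+1} = d_i*a_i - m_i, d_{i+1} = (423 - m_{i+1}^2)/d_i, a_{i+1} = floor((a_0 + m_{i+1})/d_{i+1}):
  m_1 = 1*20 - 0 = 20, d_1 = (423 - 20^2)/1 = 23/1 = 23, a_1 = floor((20 + 20)/23) = 1.
  m_2 = 23*1 - 20 = 3, d_2 = (423 - 3^2)/23 = 414/23 = 18, a_2 = floor((20 + 3)/18) = 1.
  m_3 = 18*1 - 3 = 15, d_3 = (423 - 15^2)/18 = 198/18 = 11, a_3 = floor((20 + 15)/11) = 3.
  m_4 = 11*3 - 15 = 18, d_4 = (423 - 18^2)/11 = 99/11 = 9, a_4 = floor((20 + 18)/9) = 4.
  m_5 = 9*4 - 18 = 18, d_5 = (423 - 18^2)/9 = 99/9 = 11, a_5 = floor((20 + 18)/11) = 3.
  m_6 = 11*3 - 18 = 15, d_6 = (423 - 15^2)/11 = 198/11 = 18, a_6 = floor((20 + 15)/18) = 1.
  m_7 = 18*1 - 15 = 3, d_7 = (423 - 3^2)/18 = 414/18 = 23, a_7 = floor((20 + 3)/23) = 1.
  m_8 = 23*1 - 3 = 20, d_8 = (423 - 20^2)/23 = 23/23 = 1, a_8 = floor((20 + 20)/1) = 40.
  m_9 = 1*40 - 20 = 20, d_9 = (423 - 20^2)/1 = 23/1 = 23: (m_9, d_9) = (m_1, d_1) = (20, 23), so from here the quotients repeat a_1, ..., a_8; the period length is 8.
Hence the expansion of sqrt(423) is a_0 = 20 followed by the repeating block 1, 1, 3, 4, 3, 1, 1, 40 (period 8).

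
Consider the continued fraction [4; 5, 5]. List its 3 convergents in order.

Using the convergent recurrence p_i = a_i*p_{i-1} + p_{i-2}, q_i = a_i*q_{i-1} + q_{i-2} with p_{-2}=0, p_{-1}=1, q_{-2}=1, q_{-1}=0:
  i=0: a_0=4, p_0 = 4*1 + 0 = 4, q_0 = 4*0 + 1 = 1.
  i=1: a_1=5, p_1 = 5*4 + 1 = 21, q_1 = 5*1 + 0 = 5.
  i=2: a_2=5, p_2 = 5*21 + 4 = 109, q_2 = 5*5 + 1 = 26.

4/1, 21/5, 109/26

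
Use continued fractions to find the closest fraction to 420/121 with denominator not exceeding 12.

Expand x = 420/121 as a continued fraction with the Euclidean algorithm:
  420 = 3*121 + 57, so a_0 = 3.
  121 = 2*57 + 7, so a_1 = 2.
  57 = 8*7 + 1, so a_2 = 8.
  7 = 7*1 + 0, so a_3 = 7.
so x = [3; 2, 8, 7].
Convergents (p_i = a_i*p_{i-1} + p_{i-2}, q_i = a_i*q_{i-1} + q_{i-2} with p_{-2}=0, p_{-1}=1, q_{-2}=1, q_{-1}=0), until the denominator exceeds 12:
  i=0: a_0=3, p_0 = 3*1 + 0 = 3, q_0 = 3*0 + 1 = 1.
  i=1: a_1=2, p_1 = 2*3 + 1 = 7, q_1 = 2*1 + 0 = 2.
  i=2: a_2=8, p_2 = 8*7 + 3 = 59, q_2 = 8*2 + 1 = 17.
q_2 = 17 > 12, so the last convergent with denominator <= 12 is p_1/q_1 = 7/2.
The closest fraction with denominator <= 12 is either p_1/q_1 or the intermediate fraction (k*p_1 + p_0)/(k*q_1 + q_0) with the largest k >= 1 whose denominator stays <= 12; these approach x as k grows, and every other convergent or intermediate fraction in range is farther away.
Largest k: floor((12 - q_0)/q_1) = floor((12 - 1)/2) = 5.
That gives (5*7 + 3)/(5*2 + 1) = 38/11.
Compare the errors: |x - 7/2| = |420*2 - 7*121|/(121*2) = 7/242, and |x - 38/11| = |420*11 - 38*121|/(121*11) = 22/1331.
Cross-multiplying, 22*242 = 5324 < 9317 = 7*1331, so 22/1331 is smaller: the intermediate fraction 38/11 is closer to x than 7/2.

38/11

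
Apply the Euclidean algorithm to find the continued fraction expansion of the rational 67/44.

Run the Euclidean algorithm on 67 and 44; the successive quotients are the partial quotients a_0, a_1, ... (each step inverts the fractional part left over by the previous one):
  67 = 1*44 + 23, so a_0 = 1.
  44 = 1*23 + 21, so a_1 = 1.
  23 = 1*21 + 2, so a_2 = 1.
  21 = 10*2 + 1, so a_3 = 10.
  2 = 2*1 + 0, so a_4 = 2.
The remainder reaches 0 after 5 divisions, so the expansion has 5 partial quotients, read off in order.

[1; 1, 1, 10, 2]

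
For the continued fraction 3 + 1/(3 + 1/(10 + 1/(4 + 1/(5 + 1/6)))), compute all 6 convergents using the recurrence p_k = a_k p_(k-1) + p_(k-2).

Using the convergent recurrence p_i = a_i*p_{i-1} + p_{i-2}, q_i = a_i*q_{i-1} + q_{i-2} with p_{-2}=0, p_{-1}=1, q_{-2}=1, q_{-1}=0:
  i=0: a_0=3, p_0 = 3*1 + 0 = 3, q_0 = 3*0 + 1 = 1.
  i=1: a_1=3, p_1 = 3*3 + 1 = 10, q_1 = 3*1 + 0 = 3.
  i=2: a_2=10, p_2 = 10*10 + 3 = 103, q_2 = 10*3 + 1 = 31.
  i=3: a_3=4, p_3 = 4*103 + 10 = 422, q_3 = 4*31 + 3 = 127.
  i=4: a_4=5, p_4 = 5*422 + 103 = 2213, q_4 = 5*127 + 31 = 666.
  i=5: a_5=6, p_5 = 6*2213 + 422 = 13700, q_5 = 6*666 + 127 = 4123.

3/1, 10/3, 103/31, 422/127, 2213/666, 13700/4123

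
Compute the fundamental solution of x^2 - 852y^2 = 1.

(x, y) = (194399, 6660)

First expand sqrt(852) as a continued fraction. With x_i = (sqrt(852) + m_i)/d_i and (m_0, d_0) = (0, 1): a_0 = floor(sqrt(852)) = 29, since 29^2 = 841 <= 852 < 900 = 30^2.
Iterate m_{i+1} = d_i*a_i - m_i, d_{i+1} = (852 - m_{i+1}^2)/d_i, a_{i+1} = floor((a_0 + m_{i+1})/d_{i+1}):
  m_1 = 1*29 - 0 = 29, d_1 = (852 - 29^2)/1 = 11/1 = 11, a_1 = floor((29 + 29)/11) = 5.
  m_2 = 11*5 - 29 = 26, d_2 = (852 - 26^2)/11 = 176/11 = 16, a_2 = floor((29 + 26)/16) = 3.
  m_3 = 16*3 - 26 = 22, d_3 = (852 - 22^2)/16 = 368/16 = 23, a_3 = floor((29 + 22)/23) = 2.
  m_4 = 23*2 - 22 = 24, d_4 = (852 - 24^2)/23 = 276/23 = 12, a_4 = floor((29 + 24)/12) = 4.
  m_5 = 12*4 - 24 = 24, d_5 = (852 - 24^2)/12 = 276/12 = 23, a_5 = floor((29 + 24)/23) = 2.
  m_6 = 23*2 - 24 = 22, d_6 = (852 - 22^2)/23 = 368/23 = 16, a_6 = floor((29 + 22)/16) = 3.
  m_7 = 16*3 - 22 = 26, d_7 = (852 - 26^2)/16 = 176/16 = 11, a_7 = floor((29 + 26)/11) = 5.
  m_8 = 11*5 - 26 = 29, d_8 = (852 - 29^2)/11 = 11/11 = 1, a_8 = floor((29 + 29)/1) = 58.
  m_9 = 1*58 - 29 = 29, d_9 = (852 - 29^2)/1 = 11/1 = 11: (m_9, d_9) = (m_1, d_1) = (29, 11), so from here the quotients repeat a_1, ..., a_8; the period length is 8.
So sqrt(852) = [29; (5, 3, 2, 4, 2, 3, 5, 58)] with period length k = 8.
k is even, so the fundamental solution of x^2 - 852y^2 = 1 is (p_{k-1}, q_{k-1}) = (p_7, q_7); compute convergents through index 7.
Convergents (p_i = a_i*p_{i-1} + p_{i-2}, q_i = a_i*q_{i-1} + q_{i-2} with p_{-2}=0, p_{-1}=1, q_{-2}=1, q_{-1}=0):
  i=0: a_0=29, p_0 = 29*1 + 0 = 29, q_0 = 29*0 + 1 = 1.
  i=1: a_1=5, p_1 = 5*29 + 1 = 146, q_1 = 5*1 + 0 = 5.
  i=2: a_2=3, p_2 = 3*146 + 29 = 467, q_2 = 3*5 + 1 = 16.
  i=3: a_3=2, p_3 = 2*467 + 146 = 1080, q_3 = 2*16 + 5 = 37.
  i=4: a_4=4, p_4 = 4*1080 + 467 = 4787, q_4 = 4*37 + 16 = 164.
  i=5: a_5=2, p_5 = 2*4787 + 1080 = 10654, q_5 = 2*164 + 37 = 365.
  i=6: a_6=3, p_6 = 3*10654 + 4787 = 36749, q_6 = 3*365 + 164 = 1259.
  i=7: a_7=5, p_7 = 5*36749 + 10654 = 194399, q_7 = 5*1259 + 365 = 6660.
Check: 194399^2 - 852*6660^2 = 37790971201 - 37790971200 = 1, so (x, y) = (194399, 6660) solves the equation, and by the theorem it is the least positive solution.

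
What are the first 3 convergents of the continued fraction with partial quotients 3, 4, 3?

3/1, 13/4, 42/13

Using the convergent recurrence p_i = a_i*p_{i-1} + p_{i-2}, q_i = a_i*q_{i-1} + q_{i-2} with p_{-2}=0, p_{-1}=1, q_{-2}=1, q_{-1}=0:
  i=0: a_0=3, p_0 = 3*1 + 0 = 3, q_0 = 3*0 + 1 = 1.
  i=1: a_1=4, p_1 = 4*3 + 1 = 13, q_1 = 4*1 + 0 = 4.
  i=2: a_2=3, p_2 = 3*13 + 3 = 42, q_2 = 3*4 + 1 = 13.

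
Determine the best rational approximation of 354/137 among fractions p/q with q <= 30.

Expand x = 354/137 as a continued fraction with the Euclidean algorithm:
  354 = 2*137 + 80, so a_0 = 2.
  137 = 1*80 + 57, so a_1 = 1.
  80 = 1*57 + 23, so a_2 = 1.
  57 = 2*23 + 11, so a_3 = 2.
  23 = 2*11 + 1, so a_4 = 2.
  11 = 11*1 + 0, so a_5 = 11.
so x = [2; 1, 1, 2, 2, 11].
Convergents (p_i = a_i*p_{i-1} + p_{i-2}, q_i = a_i*q_{i-1} + q_{i-2} with p_{-2}=0, p_{-1}=1, q_{-2}=1, q_{-1}=0), until the denominator exceeds 30:
  i=0: a_0=2, p_0 = 2*1 + 0 = 2, q_0 = 2*0 + 1 = 1.
  i=1: a_1=1, p_1 = 1*2 + 1 = 3, q_1 = 1*1 + 0 = 1.
  i=2: a_2=1, p_2 = 1*3 + 2 = 5, q_2 = 1*1 + 1 = 2.
  i=3: a_3=2, p_3 = 2*5 + 3 = 13, q_3 = 2*2 + 1 = 5.
  i=4: a_4=2, p_4 = 2*13 + 5 = 31, q_4 = 2*5 + 2 = 12.
  i=5: a_5=11, p_5 = 11*31 + 13 = 354, q_5 = 11*12 + 5 = 137.
q_5 = 137 > 30, so the last convergent with denominator <= 30 is p_4/q_4 = 31/12.
The closest fraction with denominator <= 30 is either p_4/q_4 or the intermediate fraction (k*p_4 + p_3)/(k*q_4 + q_3) with the largest k >= 1 whose denominator stays <= 30; these approach x as k grows, and every other convergent or intermediate fraction in range is farther away.
Largest k: floor((30 - q_3)/q_4) = floor((30 - 5)/12) = 2.
That gives (2*31 + 13)/(2*12 + 5) = 75/29.
Compare the errors: |x - 31/12| = |354*12 - 31*137|/(137*12) = 1/1644, and |x - 75/29| = |354*29 - 75*137|/(137*29) = 9/3973.
Cross-multiplying, 1*3973 = 3973 < 14796 = 9*1644, so 1/1644 is smaller: the convergent 31/12 is closer to x than 75/29.

31/12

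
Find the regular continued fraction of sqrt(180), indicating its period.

[13; (2, 2, 2, 26)]

Write x_i = (sqrt(180) + m_i)/d_i with (m_0, d_0) = (0, 1). a_0 = floor(sqrt(180)) = 13, since 13^2 = 169 <= 180 < 196 = 14^2.
Iterate m_{i+1} = d_i*a_i - m_i, d_{i+1} = (180 - m_{i+1}^2)/d_i, a_{i+1} = floor((a_0 + m_{i+1})/d_{i+1}):
  m_1 = 1*13 - 0 = 13, d_1 = (180 - 13^2)/1 = 11/1 = 11, a_1 = floor((13 + 13)/11) = 2.
  m_2 = 11*2 - 13 = 9, d_2 = (180 - 9^2)/11 = 99/11 = 9, a_2 = floor((13 + 9)/9) = 2.
  m_3 = 9*2 - 9 = 9, d_3 = (180 - 9^2)/9 = 99/9 = 11, a_3 = floor((13 + 9)/11) = 2.
  m_4 = 11*2 - 9 = 13, d_4 = (180 - 13^2)/11 = 11/11 = 1, a_4 = floor((13 + 13)/1) = 26.
  m_5 = 1*26 - 13 = 13, d_5 = (180 - 13^2)/1 = 11/1 = 11: (m_5, d_5) = (m_1, d_1) = (13, 11), so from here the quotients repeat a_1, ..., a_4; the period length is 4.
Hence the expansion of sqrt(180) is a_0 = 13 followed by the repeating block 2, 2, 2, 26 (period 4).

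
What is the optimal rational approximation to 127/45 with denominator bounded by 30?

Expand x = 127/45 as a continued fraction with the Euclidean algorithm:
  127 = 2*45 + 37, so a_0 = 2.
  45 = 1*37 + 8, so a_1 = 1.
  37 = 4*8 + 5, so a_2 = 4.
  8 = 1*5 + 3, so a_3 = 1.
  5 = 1*3 + 2, so a_4 = 1.
  3 = 1*2 + 1, so a_5 = 1.
  2 = 2*1 + 0, so a_6 = 2.
so x = [2; 1, 4, 1, 1, 1, 2].
Convergents (p_i = a_i*p_{i-1} + p_{i-2}, q_i = a_i*q_{i-1} + q_{i-2} with p_{-2}=0, p_{-1}=1, q_{-2}=1, q_{-1}=0), until the denominator exceeds 30:
  i=0: a_0=2, p_0 = 2*1 + 0 = 2, q_0 = 2*0 + 1 = 1.
  i=1: a_1=1, p_1 = 1*2 + 1 = 3, q_1 = 1*1 + 0 = 1.
  i=2: a_2=4, p_2 = 4*3 + 2 = 14, q_2 = 4*1 + 1 = 5.
  i=3: a_3=1, p_3 = 1*14 + 3 = 17, q_3 = 1*5 + 1 = 6.
  i=4: a_4=1, p_4 = 1*17 + 14 = 31, q_4 = 1*6 + 5 = 11.
  i=5: a_5=1, p_5 = 1*31 + 17 = 48, q_5 = 1*11 + 6 = 17.
  i=6: a_6=2, p_6 = 2*48 + 31 = 127, q_6 = 2*17 + 11 = 45.
q_6 = 45 > 30, so the last convergent with denominator <= 30 is p_5/q_5 = 48/17.
The closest fraction with denominator <= 30 is either p_5/q_5 or the intermediate fraction (k*p_5 + p_4)/(k*q_5 + q_4) with the largest k >= 1 whose denominator stays <= 30; these approach x as k grows, and every other convergent or intermediate fraction in range is farther away.
Largest k: floor((30 - q_4)/q_5) = floor((30 - 11)/17) = 1.
That gives (1*48 + 31)/(1*17 + 11) = 79/28.
Compare the errors: |x - 48/17| = |127*17 - 48*45|/(45*17) = 1/765, and |x - 79/28| = |127*28 - 79*45|/(45*28) = 1/1260.
Cross-multiplying, 1*765 = 765 < 1260 = 1*1260, so 1/1260 is smaller: the intermediate fraction 79/28 is closer to x than 48/17.

79/28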